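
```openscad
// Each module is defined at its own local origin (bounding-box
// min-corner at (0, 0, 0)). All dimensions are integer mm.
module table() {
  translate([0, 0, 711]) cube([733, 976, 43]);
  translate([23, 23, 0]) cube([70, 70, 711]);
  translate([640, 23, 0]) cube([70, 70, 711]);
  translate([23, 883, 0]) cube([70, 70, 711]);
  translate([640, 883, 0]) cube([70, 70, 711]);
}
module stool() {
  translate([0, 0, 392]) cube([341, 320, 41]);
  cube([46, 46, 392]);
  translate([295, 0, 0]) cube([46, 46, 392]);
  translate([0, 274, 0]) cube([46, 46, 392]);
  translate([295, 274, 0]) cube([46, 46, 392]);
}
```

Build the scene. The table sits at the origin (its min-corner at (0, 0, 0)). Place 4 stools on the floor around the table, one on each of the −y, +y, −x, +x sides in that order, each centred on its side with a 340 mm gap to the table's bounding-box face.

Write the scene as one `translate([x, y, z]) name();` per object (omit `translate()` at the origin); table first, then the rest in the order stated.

table();
translate([196, -660, 0]) stool();
translate([196, 1316, 0]) stool();
translate([-681, 328, 0]) stool();
translate([1073, 328, 0]) stool();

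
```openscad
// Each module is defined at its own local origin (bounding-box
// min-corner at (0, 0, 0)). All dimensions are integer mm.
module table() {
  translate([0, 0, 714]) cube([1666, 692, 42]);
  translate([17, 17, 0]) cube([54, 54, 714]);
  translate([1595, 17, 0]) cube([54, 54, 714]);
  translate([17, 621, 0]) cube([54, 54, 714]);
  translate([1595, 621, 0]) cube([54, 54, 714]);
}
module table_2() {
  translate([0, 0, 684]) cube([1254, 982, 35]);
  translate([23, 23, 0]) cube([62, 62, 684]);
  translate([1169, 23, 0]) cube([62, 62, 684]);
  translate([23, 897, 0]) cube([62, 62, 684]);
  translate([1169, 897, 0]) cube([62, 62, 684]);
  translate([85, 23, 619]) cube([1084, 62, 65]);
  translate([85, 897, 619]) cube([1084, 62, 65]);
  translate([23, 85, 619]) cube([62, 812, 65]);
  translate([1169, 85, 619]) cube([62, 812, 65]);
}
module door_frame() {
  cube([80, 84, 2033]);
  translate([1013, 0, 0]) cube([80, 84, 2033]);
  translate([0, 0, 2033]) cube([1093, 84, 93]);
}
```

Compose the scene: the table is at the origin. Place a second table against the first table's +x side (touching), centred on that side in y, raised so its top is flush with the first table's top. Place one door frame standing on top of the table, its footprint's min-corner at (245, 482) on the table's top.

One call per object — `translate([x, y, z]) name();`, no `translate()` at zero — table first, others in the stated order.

table();
translate([1666, -145, 37]) table_2();
translate([245, 482, 756]) door_frame();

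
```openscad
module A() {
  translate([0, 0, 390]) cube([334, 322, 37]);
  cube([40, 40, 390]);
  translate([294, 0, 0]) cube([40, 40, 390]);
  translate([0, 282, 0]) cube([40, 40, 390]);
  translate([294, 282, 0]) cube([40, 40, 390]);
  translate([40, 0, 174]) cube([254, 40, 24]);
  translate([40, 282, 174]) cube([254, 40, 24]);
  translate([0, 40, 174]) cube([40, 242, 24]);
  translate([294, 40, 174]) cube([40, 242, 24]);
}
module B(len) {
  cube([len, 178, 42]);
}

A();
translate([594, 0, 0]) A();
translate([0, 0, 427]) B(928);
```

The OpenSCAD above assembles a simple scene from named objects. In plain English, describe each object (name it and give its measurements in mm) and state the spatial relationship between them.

A is a four-legged stool. The seat is 334×322 mm, 37 mm thick, top at z = 427 mm. It stands on four square legs, each 40×40 mm in cross-section, from z = 0 to the seat underside, each flush with a corner of the seat. Four stretchers, 40 mm wide and 24 mm tall, connect adjacent legs with their undersides at z = 174 mm, each running between the inner faces of the legs it joins and aligned with the legs' outer faces on the other axis.

B is a rectangular beam 928 mm long (x), 178 mm deep (y), 42 mm thick (z).

The beam spans the tops of two stools placed 260 mm apart, resting at z = 427 mm.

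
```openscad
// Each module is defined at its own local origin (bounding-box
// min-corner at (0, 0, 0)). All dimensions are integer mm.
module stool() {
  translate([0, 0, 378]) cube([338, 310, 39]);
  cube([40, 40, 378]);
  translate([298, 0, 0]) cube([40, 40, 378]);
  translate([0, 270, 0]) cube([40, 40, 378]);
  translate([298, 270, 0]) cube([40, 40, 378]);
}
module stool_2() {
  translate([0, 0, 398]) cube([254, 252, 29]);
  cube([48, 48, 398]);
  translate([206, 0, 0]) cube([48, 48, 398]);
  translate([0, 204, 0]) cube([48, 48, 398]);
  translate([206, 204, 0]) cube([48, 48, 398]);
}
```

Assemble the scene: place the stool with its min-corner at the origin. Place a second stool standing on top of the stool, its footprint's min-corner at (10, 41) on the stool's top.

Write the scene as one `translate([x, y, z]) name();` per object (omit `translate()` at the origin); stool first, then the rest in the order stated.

stool();
translate([10, 41, 417]) stool_2();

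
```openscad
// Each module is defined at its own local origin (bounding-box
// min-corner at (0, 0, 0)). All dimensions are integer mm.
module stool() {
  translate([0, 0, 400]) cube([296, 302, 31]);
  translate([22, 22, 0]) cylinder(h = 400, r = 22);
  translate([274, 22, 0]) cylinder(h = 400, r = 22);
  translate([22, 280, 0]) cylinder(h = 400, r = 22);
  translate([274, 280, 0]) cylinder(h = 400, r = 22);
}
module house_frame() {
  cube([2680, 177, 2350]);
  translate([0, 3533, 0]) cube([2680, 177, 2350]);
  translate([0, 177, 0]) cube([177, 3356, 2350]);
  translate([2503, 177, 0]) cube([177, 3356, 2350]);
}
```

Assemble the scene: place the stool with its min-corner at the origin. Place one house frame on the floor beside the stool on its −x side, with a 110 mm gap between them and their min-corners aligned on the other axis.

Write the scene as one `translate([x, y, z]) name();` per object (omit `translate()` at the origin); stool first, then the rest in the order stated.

stool();
translate([-2790, 0, 0]) house_frame();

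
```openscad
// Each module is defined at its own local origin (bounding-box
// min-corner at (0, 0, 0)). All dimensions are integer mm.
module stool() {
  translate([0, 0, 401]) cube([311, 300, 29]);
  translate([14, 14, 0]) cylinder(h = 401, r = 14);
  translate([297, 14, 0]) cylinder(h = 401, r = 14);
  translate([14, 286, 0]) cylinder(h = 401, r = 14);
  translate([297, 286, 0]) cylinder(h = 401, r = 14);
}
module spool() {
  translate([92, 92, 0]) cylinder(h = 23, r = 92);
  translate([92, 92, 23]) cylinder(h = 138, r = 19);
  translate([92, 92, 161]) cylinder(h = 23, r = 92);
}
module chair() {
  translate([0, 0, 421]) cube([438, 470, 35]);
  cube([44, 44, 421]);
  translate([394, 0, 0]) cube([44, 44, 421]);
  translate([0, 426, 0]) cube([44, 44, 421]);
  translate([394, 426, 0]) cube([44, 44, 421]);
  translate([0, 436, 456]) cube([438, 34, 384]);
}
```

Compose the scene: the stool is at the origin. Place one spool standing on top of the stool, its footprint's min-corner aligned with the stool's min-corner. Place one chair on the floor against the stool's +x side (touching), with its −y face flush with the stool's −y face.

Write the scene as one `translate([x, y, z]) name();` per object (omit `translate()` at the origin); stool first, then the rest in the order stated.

stool();
translate([0, 0, 430]) spool();
translate([311, 0, 0]) chair();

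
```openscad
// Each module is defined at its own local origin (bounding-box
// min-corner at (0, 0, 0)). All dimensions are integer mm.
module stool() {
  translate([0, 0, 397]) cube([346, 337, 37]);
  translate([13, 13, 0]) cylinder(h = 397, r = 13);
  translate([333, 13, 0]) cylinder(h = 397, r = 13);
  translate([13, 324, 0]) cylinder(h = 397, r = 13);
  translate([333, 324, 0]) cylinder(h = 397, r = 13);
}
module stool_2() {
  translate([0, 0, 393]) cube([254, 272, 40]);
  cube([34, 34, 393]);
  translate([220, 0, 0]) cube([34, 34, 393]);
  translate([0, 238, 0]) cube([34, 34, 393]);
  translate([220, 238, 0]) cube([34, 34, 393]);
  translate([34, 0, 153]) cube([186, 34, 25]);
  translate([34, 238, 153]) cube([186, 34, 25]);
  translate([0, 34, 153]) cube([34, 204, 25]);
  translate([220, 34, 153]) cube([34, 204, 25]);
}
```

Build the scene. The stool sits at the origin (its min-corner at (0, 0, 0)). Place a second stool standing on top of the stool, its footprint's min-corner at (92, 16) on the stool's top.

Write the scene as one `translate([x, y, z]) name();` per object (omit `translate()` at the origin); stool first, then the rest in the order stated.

stool();
translate([92, 16, 434]) stool_2();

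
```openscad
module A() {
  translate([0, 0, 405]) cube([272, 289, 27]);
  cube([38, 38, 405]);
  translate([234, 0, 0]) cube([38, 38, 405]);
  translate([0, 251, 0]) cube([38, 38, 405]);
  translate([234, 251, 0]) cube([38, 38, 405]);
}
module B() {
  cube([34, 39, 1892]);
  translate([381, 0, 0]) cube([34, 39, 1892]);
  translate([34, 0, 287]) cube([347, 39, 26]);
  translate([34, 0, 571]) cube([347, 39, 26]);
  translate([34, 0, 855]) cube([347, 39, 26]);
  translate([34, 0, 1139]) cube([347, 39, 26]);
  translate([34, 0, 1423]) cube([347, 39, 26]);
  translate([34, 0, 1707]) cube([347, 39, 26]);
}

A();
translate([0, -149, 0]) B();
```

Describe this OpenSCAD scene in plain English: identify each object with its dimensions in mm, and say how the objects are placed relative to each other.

A is a simple wooden stool: a rectangular seat 272 mm (x) by 289 mm (y), 27 mm thick, top face at z = 432 mm, on four square legs, each 38×38 mm in cross-section. The legs rest on z = 0, each flush with a corner of the seat.

B is a straight ladder. Two 34×39 mm vertical rails, 1892 mm tall, stand 415 mm apart (outside-to-outside) with their front faces coplanar on the −y side. 6 rungs, each 39 mm deep and 26 mm tall, span between the inner faces of the rails, front faces flush with the rails. The lowest rung's underside is at z = 287 mm and rungs are spaced 284 mm apart (underside to underside).

The ladder is on the floor beside the stool on its −y side.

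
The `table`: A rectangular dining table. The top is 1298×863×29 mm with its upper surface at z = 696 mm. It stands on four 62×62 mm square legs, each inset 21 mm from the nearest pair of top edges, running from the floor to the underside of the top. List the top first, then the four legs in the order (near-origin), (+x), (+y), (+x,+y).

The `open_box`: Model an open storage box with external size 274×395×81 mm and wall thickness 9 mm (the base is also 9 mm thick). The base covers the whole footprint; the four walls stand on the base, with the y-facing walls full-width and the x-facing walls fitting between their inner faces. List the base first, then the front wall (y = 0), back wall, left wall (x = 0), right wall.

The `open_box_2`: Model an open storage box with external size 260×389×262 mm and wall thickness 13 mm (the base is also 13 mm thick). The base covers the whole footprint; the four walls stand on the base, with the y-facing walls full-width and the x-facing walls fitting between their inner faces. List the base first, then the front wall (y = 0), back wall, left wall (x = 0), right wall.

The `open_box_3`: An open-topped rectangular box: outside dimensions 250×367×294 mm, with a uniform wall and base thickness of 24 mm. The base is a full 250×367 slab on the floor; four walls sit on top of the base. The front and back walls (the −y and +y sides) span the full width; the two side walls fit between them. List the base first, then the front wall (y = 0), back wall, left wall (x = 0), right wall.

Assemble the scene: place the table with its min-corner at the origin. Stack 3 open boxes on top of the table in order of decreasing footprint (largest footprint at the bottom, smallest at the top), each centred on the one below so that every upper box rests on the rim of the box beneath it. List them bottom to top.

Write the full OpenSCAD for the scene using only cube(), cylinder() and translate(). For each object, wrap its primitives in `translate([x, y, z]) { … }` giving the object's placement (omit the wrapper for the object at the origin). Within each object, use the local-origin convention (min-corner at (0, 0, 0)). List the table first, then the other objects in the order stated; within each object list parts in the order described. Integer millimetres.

translate([0, 0, 667]) cube([1298, 863, 29]);
translate([21, 21, 0]) cube([62, 62, 667]);
translate([1215, 21, 0]) cube([62, 62, 667]);
translate([21, 780, 0]) cube([62, 62, 667]);
translate([1215, 780, 0]) cube([62, 62, 667]);
translate([512, 234, 696]) {
  cube([274, 395, 9]);
  translate([0, 0, 9]) cube([274, 9, 72]);
  translate([0, 386, 9]) cube([274, 9, 72]);
  translate([0, 9, 9]) cube([9, 377, 72]);
  translate([265, 9, 9]) cube([9, 377, 72]);
}
translate([519, 237, 777]) {
  cube([260, 389, 13]);
  translate([0, 0, 13]) cube([260, 13, 249]);
  translate([0, 376, 13]) cube([260, 13, 249]);
  translate([0, 13, 13]) cube([13, 363, 249]);
  translate([247, 13, 13]) cube([13, 363, 249]);
}
translate([524, 248, 1039]) {
  cube([250, 367, 24]);
  translate([0, 0, 24]) cube([250, 24, 270]);
  translate([0, 343, 24]) cube([250, 24, 270]);
  translate([0, 24, 24]) cube([24, 319, 270]);
  translate([226, 24, 24]) cube([24, 319, 270]);
}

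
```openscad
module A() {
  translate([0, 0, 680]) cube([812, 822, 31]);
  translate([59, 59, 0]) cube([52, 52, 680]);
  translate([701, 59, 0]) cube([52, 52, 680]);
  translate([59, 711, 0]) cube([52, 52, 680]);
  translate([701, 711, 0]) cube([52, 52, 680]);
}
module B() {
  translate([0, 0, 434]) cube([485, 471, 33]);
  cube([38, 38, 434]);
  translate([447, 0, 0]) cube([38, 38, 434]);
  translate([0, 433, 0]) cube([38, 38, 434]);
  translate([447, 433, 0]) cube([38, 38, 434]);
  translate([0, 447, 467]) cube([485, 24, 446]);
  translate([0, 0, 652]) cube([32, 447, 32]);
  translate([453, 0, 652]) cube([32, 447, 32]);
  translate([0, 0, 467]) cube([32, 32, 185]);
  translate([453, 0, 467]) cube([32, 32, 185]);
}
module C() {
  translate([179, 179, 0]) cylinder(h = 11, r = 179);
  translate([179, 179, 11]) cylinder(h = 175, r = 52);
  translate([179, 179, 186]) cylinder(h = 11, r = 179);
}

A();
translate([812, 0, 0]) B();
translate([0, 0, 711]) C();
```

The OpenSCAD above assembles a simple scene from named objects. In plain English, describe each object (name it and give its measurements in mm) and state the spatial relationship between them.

A is a rectangular dining table. The top is 812×822×31 mm with its upper surface at z = 711 mm. It stands on four 52×52 mm square legs, each inset 59 mm from the nearest pair of top edges, running from the floor to the underside of the top.

B is a chair: 485×471 mm seat, 33 mm thick, top at z = 467 mm, on four 38 mm square corner legs flush with the seat edges. A 24 mm thick backrest slab spans the full seat width, extending 446 mm above the seat top, its back face flush with the seat's +y edge. Two armrests of 32×32 mm section run along each side from the seat's front edge to the front of the backrest, top faces 217 mm above the seat top and outer faces flush with the seat's x-edges; a 32×32 mm post under the front of each armrest stands on the seat at the front corner.

C is a spool: two coaxial disc flanges of radius 179 mm and thickness 11 mm, joined by a core cylinder of radius 52 mm and height 175 mm. The lower flange rests on z = 0 and the three cylinders share a vertical axis.

The chair is against the table's +x side, with their −y faces flush. The spool is on top of the table.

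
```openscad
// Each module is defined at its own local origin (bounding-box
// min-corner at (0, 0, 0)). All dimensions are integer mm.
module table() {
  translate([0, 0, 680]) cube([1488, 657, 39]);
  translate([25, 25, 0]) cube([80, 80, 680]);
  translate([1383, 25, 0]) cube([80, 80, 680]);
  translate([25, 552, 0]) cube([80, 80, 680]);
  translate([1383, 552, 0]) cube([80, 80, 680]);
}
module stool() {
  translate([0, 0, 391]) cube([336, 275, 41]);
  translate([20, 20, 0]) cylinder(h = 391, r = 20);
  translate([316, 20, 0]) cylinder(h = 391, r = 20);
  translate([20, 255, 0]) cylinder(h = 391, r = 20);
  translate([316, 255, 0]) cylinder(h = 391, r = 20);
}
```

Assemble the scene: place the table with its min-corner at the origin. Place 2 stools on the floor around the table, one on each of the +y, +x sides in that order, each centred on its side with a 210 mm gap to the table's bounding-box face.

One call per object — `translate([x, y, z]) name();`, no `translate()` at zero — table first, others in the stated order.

table();
translate([576, 867, 0]) stool();
translate([1698, 191, 0]) stool();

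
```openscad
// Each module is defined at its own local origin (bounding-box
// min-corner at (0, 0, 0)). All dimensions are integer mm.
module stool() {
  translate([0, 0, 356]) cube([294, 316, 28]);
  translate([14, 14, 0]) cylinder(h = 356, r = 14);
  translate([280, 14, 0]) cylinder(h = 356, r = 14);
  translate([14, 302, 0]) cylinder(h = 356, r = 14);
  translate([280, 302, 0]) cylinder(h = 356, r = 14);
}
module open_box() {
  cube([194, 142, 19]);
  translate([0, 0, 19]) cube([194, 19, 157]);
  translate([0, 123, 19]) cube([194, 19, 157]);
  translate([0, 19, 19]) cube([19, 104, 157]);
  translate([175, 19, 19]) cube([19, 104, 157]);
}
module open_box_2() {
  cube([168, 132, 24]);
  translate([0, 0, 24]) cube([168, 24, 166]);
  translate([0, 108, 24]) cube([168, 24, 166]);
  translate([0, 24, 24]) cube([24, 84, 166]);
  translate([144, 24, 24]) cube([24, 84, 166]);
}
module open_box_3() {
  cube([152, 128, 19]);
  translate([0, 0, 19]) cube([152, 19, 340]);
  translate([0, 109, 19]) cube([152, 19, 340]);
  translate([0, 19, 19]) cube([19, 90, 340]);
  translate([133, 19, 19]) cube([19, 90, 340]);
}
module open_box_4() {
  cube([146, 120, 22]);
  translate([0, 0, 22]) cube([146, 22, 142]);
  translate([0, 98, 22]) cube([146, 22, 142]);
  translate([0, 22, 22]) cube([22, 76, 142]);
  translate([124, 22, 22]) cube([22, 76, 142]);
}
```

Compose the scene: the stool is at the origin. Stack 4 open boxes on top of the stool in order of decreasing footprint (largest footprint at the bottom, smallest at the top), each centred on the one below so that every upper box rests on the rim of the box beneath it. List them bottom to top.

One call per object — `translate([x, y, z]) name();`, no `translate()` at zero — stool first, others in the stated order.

stool();
translate([50, 87, 384]) open_box();
translate([63, 92, 560]) open_box_2();
translate([71, 94, 750]) open_box_3();
translate([74, 98, 1109]) open_box_4();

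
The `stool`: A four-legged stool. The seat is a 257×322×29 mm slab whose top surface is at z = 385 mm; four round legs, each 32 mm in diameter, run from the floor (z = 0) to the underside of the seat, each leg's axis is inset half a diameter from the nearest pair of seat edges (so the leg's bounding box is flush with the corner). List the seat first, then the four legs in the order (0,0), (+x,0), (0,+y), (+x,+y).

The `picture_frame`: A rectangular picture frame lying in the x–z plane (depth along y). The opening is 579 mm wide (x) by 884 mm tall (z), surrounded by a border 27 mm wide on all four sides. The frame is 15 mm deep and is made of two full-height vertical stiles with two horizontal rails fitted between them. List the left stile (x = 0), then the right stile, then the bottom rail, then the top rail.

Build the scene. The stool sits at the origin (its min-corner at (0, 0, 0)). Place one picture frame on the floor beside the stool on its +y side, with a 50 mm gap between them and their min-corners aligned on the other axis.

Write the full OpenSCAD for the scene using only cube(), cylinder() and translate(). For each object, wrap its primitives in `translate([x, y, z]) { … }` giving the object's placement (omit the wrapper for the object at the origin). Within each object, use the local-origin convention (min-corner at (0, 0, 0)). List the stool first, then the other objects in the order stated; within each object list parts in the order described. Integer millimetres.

translate([0, 0, 356]) cube([257, 322, 29]);
translate([16, 16, 0]) cylinder(h = 356, r = 16);
translate([241, 16, 0]) cylinder(h = 356, r = 16);
translate([16, 306, 0]) cylinder(h = 356, r = 16);
translate([241, 306, 0]) cylinder(h = 356, r = 16);
translate([0, 372, 0]) {
  cube([27, 15, 938]);
  translate([606, 0, 0]) cube([27, 15, 938]);
  translate([27, 0, 0]) cube([579, 15, 27]);
  translate([27, 0, 911]) cube([579, 15, 27]);
}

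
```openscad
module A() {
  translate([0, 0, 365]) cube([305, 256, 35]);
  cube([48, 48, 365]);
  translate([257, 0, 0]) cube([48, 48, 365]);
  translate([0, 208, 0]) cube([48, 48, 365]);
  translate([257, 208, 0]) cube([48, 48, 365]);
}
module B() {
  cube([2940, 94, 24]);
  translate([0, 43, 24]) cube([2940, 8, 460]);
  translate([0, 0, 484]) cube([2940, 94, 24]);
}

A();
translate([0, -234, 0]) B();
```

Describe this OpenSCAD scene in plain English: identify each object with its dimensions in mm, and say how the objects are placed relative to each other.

A is a four-legged stool. The seat is a 305×256×35 mm slab whose top surface is at z = 400 mm; four square legs, each 48×48 mm in cross-section, run from the floor (z = 0) to the underside of the seat, each flush with a corner of the seat.

B is an I-beam lying along x, 2940 mm long. Overall section height 508 mm. Two flanges 94 mm wide (y) and 24 mm thick, one on the floor and one at the top; a web 8 mm thick runs between them, centred on the flange width.

The I-beam is on the floor beside the stool on its −y side.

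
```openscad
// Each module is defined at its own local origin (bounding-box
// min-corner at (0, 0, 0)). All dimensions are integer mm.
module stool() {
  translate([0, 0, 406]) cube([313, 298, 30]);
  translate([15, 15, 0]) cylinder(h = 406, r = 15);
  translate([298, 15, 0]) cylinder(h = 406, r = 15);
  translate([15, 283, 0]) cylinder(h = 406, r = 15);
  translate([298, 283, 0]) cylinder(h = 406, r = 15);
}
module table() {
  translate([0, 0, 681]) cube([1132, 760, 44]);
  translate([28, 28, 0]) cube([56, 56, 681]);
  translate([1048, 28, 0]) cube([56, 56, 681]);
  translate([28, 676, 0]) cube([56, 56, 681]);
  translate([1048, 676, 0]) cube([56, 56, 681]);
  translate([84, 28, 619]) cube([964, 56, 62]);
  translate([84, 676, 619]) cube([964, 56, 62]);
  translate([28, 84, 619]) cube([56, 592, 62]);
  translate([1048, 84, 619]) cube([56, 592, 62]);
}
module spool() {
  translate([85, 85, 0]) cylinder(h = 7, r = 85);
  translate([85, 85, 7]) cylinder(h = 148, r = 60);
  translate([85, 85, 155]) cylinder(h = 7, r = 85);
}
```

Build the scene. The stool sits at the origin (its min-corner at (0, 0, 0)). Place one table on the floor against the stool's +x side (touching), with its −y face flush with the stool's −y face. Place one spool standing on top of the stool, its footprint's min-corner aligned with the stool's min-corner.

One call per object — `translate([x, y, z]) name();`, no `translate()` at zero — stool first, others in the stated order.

stool();
translate([313, 0, 0]) table();
translate([0, 0, 436]) spool();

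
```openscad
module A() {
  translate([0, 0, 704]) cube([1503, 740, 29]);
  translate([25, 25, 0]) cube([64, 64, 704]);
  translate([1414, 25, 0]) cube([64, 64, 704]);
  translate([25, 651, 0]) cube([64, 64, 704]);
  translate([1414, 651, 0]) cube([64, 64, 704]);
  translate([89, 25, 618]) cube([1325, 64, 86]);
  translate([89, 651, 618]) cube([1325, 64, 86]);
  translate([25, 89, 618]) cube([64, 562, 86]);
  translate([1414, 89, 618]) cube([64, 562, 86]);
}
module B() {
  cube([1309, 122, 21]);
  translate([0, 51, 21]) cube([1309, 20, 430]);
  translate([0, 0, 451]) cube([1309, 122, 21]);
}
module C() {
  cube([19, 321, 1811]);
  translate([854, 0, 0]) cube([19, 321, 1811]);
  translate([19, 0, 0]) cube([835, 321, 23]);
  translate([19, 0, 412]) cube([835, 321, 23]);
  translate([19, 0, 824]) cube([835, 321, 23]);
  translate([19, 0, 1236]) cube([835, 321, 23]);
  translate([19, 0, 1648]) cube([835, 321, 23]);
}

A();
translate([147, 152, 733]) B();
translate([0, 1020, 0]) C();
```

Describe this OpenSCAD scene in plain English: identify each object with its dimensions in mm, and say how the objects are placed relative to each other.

A is a table with a 1503×740 mm rectangular top, 29 mm thick, top surface at z = 733 mm, supported by four 64×64 mm square legs, each inset 25 mm from the nearest pair of top edges, running from the floor. Four apron rails, 64 mm thick and 86 mm tall, run between adjacent legs with their top edges flush with the underside of the top and their outer faces flush with the legs' outer faces.

B is an I-beam lying along x, 1309 mm long. Overall section height 472 mm. Two flanges 122 mm wide (y) and 21 mm thick, one on the floor and one at the top; a web 20 mm thick runs between them, centred on the flange width.

C is an open bookshelf. Two side panels, each 19 mm thick, 321 mm deep and 1811 mm tall, stand 873 mm apart (outside-to-outside). Between them sit 5 shelves, each 23 mm thick and 321 mm deep, spanning the full gap between the sides. The bottom shelf rests on the floor (its underside at z = 0) and the clear gap between one shelf's top and the next shelf's underside is 389 mm.

The I-beam is on top of the table. The bookshelf is on the floor beside the table on its +y side.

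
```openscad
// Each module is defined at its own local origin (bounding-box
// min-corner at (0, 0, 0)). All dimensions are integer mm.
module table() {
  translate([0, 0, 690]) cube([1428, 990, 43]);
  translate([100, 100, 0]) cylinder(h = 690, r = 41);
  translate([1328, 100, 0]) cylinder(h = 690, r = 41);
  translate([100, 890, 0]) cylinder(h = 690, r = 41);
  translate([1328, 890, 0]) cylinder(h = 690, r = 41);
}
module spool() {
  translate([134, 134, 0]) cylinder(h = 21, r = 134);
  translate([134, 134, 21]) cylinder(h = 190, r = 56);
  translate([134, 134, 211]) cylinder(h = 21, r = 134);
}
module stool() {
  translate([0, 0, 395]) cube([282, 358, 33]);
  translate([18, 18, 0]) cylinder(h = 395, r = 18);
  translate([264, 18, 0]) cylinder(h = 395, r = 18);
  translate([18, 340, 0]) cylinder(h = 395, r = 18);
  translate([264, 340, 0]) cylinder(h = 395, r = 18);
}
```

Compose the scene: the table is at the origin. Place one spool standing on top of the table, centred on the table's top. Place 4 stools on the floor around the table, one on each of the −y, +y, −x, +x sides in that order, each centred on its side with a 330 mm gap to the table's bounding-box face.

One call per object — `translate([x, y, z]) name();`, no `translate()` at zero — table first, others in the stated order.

table();
translate([580, 361, 733]) spool();
translate([573, -688, 0]) stool();
translate([573, 1320, 0]) stool();
translate([-612, 316, 0]) stool();
translate([1758, 316, 0]) stool();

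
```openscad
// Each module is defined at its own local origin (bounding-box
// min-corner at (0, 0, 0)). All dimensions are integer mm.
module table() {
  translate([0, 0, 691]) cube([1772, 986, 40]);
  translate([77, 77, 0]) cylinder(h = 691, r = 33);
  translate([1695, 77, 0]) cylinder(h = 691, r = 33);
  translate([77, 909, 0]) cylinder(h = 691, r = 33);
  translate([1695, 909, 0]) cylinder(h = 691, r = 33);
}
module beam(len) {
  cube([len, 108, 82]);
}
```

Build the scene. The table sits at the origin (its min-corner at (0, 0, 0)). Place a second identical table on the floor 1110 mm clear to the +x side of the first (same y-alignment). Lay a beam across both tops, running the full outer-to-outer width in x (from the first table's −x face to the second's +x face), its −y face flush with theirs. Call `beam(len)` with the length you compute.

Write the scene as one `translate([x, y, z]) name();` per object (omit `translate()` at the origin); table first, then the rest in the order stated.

table();
translate([2882, 0, 0]) table();
translate([0, 0, 731]) beam(4654);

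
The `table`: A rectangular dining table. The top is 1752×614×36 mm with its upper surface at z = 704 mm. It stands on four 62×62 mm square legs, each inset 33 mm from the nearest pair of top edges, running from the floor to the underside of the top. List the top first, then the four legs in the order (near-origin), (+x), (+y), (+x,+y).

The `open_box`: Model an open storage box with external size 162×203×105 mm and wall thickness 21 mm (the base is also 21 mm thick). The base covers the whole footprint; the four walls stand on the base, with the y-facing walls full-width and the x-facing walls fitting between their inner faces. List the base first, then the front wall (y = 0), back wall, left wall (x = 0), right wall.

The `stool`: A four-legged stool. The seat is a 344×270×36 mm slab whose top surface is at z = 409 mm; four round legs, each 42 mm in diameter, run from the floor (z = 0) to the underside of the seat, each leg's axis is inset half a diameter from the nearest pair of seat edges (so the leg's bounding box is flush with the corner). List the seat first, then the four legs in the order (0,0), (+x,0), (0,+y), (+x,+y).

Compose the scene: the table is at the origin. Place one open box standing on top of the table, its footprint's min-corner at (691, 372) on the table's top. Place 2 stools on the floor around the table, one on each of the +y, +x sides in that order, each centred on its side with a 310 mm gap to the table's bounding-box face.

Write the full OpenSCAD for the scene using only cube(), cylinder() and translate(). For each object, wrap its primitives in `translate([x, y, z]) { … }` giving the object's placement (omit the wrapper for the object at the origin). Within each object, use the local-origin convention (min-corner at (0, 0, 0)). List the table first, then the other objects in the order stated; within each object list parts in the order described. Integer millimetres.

translate([0, 0, 668]) cube([1752, 614, 36]);
translate([33, 33, 0]) cube([62, 62, 668]);
translate([1657, 33, 0]) cube([62, 62, 668]);
translate([33, 519, 0]) cube([62, 62, 668]);
translate([1657, 519, 0]) cube([62, 62, 668]);
translate([691, 372, 704]) {
  cube([162, 203, 21]);
  translate([0, 0, 21]) cube([162, 21, 84]);
  translate([0, 182, 21]) cube([162, 21, 84]);
  translate([0, 21, 21]) cube([21, 161, 84]);
  translate([141, 21, 21]) cube([21, 161, 84]);
}
translate([704, 924, 0]) {
  translate([0, 0, 373]) cube([344, 270, 36]);
  translate([21, 21, 0]) cylinder(h = 373, r = 21);
  translate([323, 21, 0]) cylinder(h = 373, r = 21);
  translate([21, 249, 0]) cylinder(h = 373, r = 21);
  translate([323, 249, 0]) cylinder(h = 373, r = 21);
}
translate([2062, 172, 0]) {
  translate([0, 0, 373]) cube([344, 270, 36]);
  translate([21, 21, 0]) cylinder(h = 373, r = 21);
  translate([323, 21, 0]) cylinder(h = 373, r = 21);
  translate([21, 249, 0]) cylinder(h = 373, r = 21);
  translate([323, 249, 0]) cylinder(h = 373, r = 21);
}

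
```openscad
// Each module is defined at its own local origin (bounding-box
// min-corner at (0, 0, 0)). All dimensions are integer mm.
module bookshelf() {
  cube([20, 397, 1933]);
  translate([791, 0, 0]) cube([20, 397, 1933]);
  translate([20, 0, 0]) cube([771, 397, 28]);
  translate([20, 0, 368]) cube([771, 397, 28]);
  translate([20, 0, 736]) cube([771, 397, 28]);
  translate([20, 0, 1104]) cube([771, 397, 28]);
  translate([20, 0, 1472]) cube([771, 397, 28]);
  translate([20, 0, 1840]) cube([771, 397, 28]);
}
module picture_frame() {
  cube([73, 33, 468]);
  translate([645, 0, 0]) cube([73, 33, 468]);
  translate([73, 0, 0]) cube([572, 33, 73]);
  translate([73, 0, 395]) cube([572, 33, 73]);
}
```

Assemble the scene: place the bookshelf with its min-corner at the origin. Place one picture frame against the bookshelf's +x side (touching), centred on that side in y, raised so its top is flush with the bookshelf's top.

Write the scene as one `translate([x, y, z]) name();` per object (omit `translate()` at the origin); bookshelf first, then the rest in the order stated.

bookshelf();
translate([811, 182, 1465]) picture_frame();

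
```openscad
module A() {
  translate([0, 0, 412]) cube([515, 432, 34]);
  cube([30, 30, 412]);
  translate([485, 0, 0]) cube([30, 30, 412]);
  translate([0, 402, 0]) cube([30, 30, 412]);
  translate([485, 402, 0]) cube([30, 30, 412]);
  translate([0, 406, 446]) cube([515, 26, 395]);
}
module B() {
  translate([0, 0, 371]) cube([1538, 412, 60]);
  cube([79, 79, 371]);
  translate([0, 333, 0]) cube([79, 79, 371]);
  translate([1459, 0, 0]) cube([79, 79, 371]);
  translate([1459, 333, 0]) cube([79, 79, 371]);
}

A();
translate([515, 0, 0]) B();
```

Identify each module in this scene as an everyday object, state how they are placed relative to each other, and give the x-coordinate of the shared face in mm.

A is a chair. B is a bench. The bench is against the chair's +x side, with their −y faces flush. The x-coordinate of the shared face is 515 mm.

The chair's +x face and the bench's −x face are both at x = 515 mm.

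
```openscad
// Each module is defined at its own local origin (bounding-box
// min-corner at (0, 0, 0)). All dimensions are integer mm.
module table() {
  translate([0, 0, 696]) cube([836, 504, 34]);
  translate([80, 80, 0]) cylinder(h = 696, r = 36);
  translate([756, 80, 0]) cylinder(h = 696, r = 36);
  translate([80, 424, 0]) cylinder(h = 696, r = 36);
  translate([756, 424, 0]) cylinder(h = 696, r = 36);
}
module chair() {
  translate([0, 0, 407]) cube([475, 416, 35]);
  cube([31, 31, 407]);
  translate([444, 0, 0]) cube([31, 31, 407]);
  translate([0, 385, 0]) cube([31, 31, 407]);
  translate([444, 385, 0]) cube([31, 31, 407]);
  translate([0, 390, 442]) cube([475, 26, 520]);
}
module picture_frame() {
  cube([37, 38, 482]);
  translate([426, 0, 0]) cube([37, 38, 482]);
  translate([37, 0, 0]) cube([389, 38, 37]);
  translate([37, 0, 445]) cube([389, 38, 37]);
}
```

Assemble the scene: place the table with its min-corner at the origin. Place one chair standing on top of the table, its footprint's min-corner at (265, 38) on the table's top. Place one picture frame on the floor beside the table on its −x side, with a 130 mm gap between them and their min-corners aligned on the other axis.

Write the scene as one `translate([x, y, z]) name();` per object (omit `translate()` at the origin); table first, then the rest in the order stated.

table();
translate([265, 38, 730]) chair();
translate([-593, 0, 0]) picture_frame();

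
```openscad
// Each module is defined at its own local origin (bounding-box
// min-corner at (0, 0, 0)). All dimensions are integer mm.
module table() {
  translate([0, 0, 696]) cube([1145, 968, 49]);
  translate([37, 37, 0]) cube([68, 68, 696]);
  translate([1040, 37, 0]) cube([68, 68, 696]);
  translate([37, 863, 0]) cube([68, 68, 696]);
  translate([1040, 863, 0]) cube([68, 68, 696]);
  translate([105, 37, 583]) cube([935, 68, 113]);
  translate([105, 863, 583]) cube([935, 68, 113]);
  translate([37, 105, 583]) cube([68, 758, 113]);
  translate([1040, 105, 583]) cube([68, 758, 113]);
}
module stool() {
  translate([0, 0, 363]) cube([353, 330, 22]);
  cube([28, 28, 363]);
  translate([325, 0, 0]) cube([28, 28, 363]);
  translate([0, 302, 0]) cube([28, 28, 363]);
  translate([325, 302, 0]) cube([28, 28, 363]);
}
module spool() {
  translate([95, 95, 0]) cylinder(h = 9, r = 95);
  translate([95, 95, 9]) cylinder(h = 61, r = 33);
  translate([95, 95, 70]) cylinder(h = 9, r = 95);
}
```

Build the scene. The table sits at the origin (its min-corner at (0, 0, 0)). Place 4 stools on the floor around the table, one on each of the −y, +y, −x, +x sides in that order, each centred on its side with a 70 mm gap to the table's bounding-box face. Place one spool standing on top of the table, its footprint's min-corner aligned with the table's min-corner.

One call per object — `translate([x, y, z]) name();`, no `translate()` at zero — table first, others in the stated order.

table();
translate([396, -400, 0]) stool();
translate([396, 1038, 0]) stool();
translate([-423, 319, 0]) stool();
translate([1215, 319, 0]) stool();
translate([0, 0, 745]) spool();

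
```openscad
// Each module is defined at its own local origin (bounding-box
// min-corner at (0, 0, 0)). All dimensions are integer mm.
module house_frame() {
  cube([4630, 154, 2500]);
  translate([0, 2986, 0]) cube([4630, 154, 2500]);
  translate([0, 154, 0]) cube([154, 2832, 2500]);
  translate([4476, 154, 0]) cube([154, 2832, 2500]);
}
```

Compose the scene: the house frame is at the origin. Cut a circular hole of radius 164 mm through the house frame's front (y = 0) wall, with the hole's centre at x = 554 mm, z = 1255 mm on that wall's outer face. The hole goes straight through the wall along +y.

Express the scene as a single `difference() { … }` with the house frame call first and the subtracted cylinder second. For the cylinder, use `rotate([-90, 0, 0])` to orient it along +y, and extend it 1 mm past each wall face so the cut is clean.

difference() {
  house_frame();
  translate([554, -1, 1255]) rotate([-90, 0, 0]) cylinder(h = 156, r = 164);
}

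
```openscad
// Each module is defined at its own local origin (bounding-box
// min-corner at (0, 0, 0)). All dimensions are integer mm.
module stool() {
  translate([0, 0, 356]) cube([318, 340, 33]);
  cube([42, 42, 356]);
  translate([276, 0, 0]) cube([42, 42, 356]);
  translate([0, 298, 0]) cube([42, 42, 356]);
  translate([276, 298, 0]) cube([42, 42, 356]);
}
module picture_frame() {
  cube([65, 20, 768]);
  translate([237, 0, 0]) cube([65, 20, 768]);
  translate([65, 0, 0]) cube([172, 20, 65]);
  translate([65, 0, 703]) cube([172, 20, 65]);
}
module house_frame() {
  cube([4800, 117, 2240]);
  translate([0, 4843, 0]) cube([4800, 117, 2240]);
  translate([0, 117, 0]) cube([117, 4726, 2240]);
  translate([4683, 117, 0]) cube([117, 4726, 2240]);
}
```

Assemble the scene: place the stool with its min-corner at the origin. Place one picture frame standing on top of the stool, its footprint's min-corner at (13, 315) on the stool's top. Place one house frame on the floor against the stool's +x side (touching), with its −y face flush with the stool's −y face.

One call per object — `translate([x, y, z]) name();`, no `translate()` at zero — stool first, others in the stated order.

stool();
translate([13, 315, 389]) picture_frame();
translate([318, 0, 0]) house_frame();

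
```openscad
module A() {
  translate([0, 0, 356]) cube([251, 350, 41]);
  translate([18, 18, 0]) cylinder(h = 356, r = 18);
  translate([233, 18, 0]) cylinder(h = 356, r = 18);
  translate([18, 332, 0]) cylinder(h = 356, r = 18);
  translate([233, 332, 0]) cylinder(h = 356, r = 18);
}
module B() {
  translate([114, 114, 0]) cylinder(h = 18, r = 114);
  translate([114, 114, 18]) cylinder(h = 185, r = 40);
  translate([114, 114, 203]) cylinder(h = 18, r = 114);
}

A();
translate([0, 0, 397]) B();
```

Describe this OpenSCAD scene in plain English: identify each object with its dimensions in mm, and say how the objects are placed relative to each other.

A is a four-legged stool. The seat is a 251×350×41 mm slab whose top surface is at z = 397 mm; four round legs, each 36 mm in diameter, run from the floor (z = 0) to the underside of the seat, each leg's axis is inset half a diameter from the nearest pair of seat edges (so the leg's bounding box is flush with the corner).

B is a spool: two coaxial disc flanges of radius 114 mm and thickness 18 mm, joined by a core cylinder of radius 40 mm and height 185 mm. The lower flange rests on z = 0 and the three cylinders share a vertical axis.

The spool is on top of the stool.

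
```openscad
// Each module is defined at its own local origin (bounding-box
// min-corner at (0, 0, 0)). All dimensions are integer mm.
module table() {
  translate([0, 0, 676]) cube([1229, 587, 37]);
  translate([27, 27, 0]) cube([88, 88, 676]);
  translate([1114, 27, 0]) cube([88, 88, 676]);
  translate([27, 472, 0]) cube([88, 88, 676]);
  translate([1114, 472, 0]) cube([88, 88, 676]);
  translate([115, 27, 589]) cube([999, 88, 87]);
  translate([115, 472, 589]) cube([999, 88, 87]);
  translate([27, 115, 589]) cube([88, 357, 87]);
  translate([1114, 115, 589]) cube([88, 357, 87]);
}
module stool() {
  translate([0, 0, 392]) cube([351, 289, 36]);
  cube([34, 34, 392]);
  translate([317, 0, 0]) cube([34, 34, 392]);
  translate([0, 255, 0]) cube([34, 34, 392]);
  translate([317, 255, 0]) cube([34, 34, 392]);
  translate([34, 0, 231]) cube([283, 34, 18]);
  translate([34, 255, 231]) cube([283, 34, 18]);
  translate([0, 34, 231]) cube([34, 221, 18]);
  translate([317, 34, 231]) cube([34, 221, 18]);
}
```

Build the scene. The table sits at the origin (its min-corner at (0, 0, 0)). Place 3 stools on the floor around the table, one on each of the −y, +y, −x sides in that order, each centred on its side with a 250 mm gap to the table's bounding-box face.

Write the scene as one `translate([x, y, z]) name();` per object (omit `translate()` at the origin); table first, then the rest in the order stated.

table();
translate([439, -539, 0]) stool();
translate([439, 837, 0]) stool();
translate([-601, 149, 0]) stool();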